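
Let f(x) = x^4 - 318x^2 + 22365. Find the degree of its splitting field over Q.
[K : Q] = 4

Solving the quadratic in x^2: x^2 = (318 ± √(318^2 - 4·22365))/2 = (318 ± √11664)/2 = (318 ± 108)/2, giving x^2 = 105 or x^2 = 213. So f(x) = (x^2 - 105)(x^2 - 213) and the roots of f are ±√105, ±√213. Hence the splitting field is K = Q(√105, √213). Since 105 and 213 are distinct squarefree integers > 1, their product 22365 is not a perfect square, so √213 ∉ Q(√105). By the tower law [K:Q] = [Q(√105,√213):Q(√105)] · [Q(√105):Q] = 2 · 2 = 4.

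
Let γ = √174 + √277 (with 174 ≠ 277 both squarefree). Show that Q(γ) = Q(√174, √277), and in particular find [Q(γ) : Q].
[Q(γ) : Q] = 4 (equivalently, Q(γ) = Q(√174, √277))

Obviously Q(γ) ⊆ Q(√174, √277), and [Q(√174, √277):Q] = 4 (since 174, 277 are distinct squarefree integers > 1 with 48198 not a perfect square). To show equality we compute the minimal polynomial of γ. From γ = √174 + √277: γ^2 = 174 + 2√(48198) + 277 = 451 + 2√(48198), so γ^2 - 451 = 2√(48198); squaring, (γ^2 - 451)^2 = 4·48198, i.e. γ^4 - 902γ^2 + 203401 - 192792 = 0, i.e. γ^4 - 902γ^2 + 10609 = 0. So γ is a root of x^4 - 902x^2 + 10609. This polynomial is irreducible over Q: it has no rational root (each ±√174 ± √277 is irrational), and any factorization into two quadratics over Q would force √(48198) ∈ Q (pairing opposite roots) or √174, √277 ∈ Q (other pairings), all impossible. Hence [Q(γ):Q] = 4 = [Q(√174, √277):Q], so Q(γ) = Q(√174, √277).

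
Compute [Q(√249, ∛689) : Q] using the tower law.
[Q(√249, ∛689) : Q] = 6

Let L = Q(√249, ∛689). Since Q(√249) ⊂ L and [Q(√249):Q] = 2, the tower law gives 2 | [L:Q]. Likewise Q(∛689) ⊂ L with [Q(∛689):Q] = 3 (because 689 is not a perfect cube), so 3 | [L:Q]. As gcd(2,3) = 1, [L:Q] is divisible by 6. Conversely L is generated over Q by √249 and ∛689, so [L:Q] ≤ 2·3 = 6. Therefore [Q(√249, ∛689) : Q] = 6.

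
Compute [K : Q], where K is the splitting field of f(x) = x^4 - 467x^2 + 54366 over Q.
[K : Q] = 4

Solving the quadratic in x^2: x^2 = (467 ± √(467^2 - 4·54366))/2 = (467 ± √625)/2 = (467 ± 25)/2, giving x^2 = 221 or x^2 = 246. So f(x) = (x^2 - 221)(x^2 - 246) and the roots of f are ±√221, ±√246. Hence the splitting field is K = Q(√221, √246). Since 221 and 246 are distinct squarefree integers > 1, their product 54366 is not a perfect square, so √246 ∉ Q(√221). By the tower law [K:Q] = [Q(√221,√246):Q(√221)] · [Q(√221):Q] = 2 · 2 = 4.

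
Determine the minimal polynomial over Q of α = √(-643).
m_α(x) = x^2 + 643

α satisfies α^2 + 643 = 0, so x^2 + 643 annihilates α. Since d = -643 is squarefree and ≠ 1, it is not a perfect square in Q, so x^2 + 643 has no rational root and is therefore irreducible over Q (a degree-2 polynomial over a field is irreducible iff it has no root). Hence m_α(x) = x^2 + 643.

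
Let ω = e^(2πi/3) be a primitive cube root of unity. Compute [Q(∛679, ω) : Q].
[Q(∛679, ω) : Q] = 6

[Q(∛679):Q] = 3 (min poly x^3 - 679, irreducible since 679 is not a perfect cube). [Q(ω):Q] = 2 (min poly x^2 + x + 1). Since Q(∛679) ⊂ R and ω ∉ R, we have ω ∉ Q(∛679), so x^2 + x + 1 remains irreducible over Q(∛679) and [Q(∛679, ω) : Q(∛679)] = 2. By the tower law, [Q(∛679, ω) : Q] = 3 · 2 = 6. (In fact Q(∛679, ω) is the splitting field of x^3 - 679 over Q.)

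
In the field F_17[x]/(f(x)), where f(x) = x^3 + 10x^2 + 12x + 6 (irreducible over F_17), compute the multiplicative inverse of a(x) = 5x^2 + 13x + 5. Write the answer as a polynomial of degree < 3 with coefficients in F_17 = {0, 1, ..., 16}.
a(x)^(-1) ≡ 16x^2 + 16x + 8 (mod f(x))

Since f is irreducible over F_17, F_17[x]/(f) is a field and a(x) ≠ 0 has an inverse. Apply the extended Euclidean algorithm to f(x) and a(x) in F_17[x]: f(x) = (7x + 11)·a(x) + (4x + 2);  a(x) = (14x + 9)·(4x + 2) + (4). The last nonzero remainder is the constant 4 = gcd(f, a) in F_17. Back-substituting through the division chain expresses 4 = s(x)·a(x) + t(x)·f(x) with s(x) ≡ 13x^2 + 13x + 15 (mod f), so (13x^2 + 13x + 15)·a(x) ≡ 4 (mod f). Multiplying by 4^(-1) ≡ 13 in F_17 gives a(x)^(-1) ≡ 13·(13x^2 + 13x + 15) ≡ 16x^2 + 16x + 8 (mod f). Check: (5x^2 + 13x + 5)·(16x^2 + 16x + 8) = 12x^4 + 16x^3 + 5x^2 + 14x + 6 ≡ 1 (mod x^3 + 10x^2 + 12x + 6).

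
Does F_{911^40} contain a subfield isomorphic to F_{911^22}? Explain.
No: F_{911^22} is not a subfield of F_{911^40}

F_{p^m} embeds in F_{p^n} iff m | n. Here 22 ∤ 40 (since 40 = 1·22 + 18 with remainder 18 ≠ 0), so F_{911^22} is not a subfield of F_{911^40}. Equivalently: if it were, the tower law would give 22 = [F_{911^22}:F_911] dividing [F_{911^40}:F_911] = 40, contradiction.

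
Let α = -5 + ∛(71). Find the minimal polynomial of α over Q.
m_α(x) = x^3 + 15x^2 + 75x + 54

Set β = α + 5 = ∛(71), so β^3 = 71. Then (α + 5)^3 - 71 = 0, i.e. α is a root of g(x) = (x + 5)^3 - 71 = x^3 + 15x^2 + 75x + 54. Since g(x) = h(x + 5) where h(x) = x^3 - 71, and h is irreducible over Q (because 71 is not a perfect cube, so h has no rational root, and a monic cubic with no rational root is irreducible), g is also irreducible (irreducibility is preserved under the substitution x → x + 5). Hence m_α(x) = x^3 + 15x^2 + 75x + 54.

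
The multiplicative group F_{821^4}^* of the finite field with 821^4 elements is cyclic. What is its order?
|F_{821^4}^*| = 454331269680

F_{821^4} has 821^4 = 454331269681 elements; its multiplicative group consists of all nonzero elements, so |F_{821^4}^*| = 454331269681 - 1 = 454331269680. (It is cyclic since any finite subgroup of the multiplicative group of a field is cyclic.)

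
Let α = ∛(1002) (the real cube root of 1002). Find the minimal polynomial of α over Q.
m_α(x) = x^3 - 1002

α satisfies α^3 = 1002, so x^3 - 1002 annihilates α. By the rational root test, a rational root p/q (in lowest terms) of x^3 - 1002 would satisfy p^3 = 1002 q^3, forcing q = 1 and p^3 = 1002; but 1002 is not a perfect cube, contradiction. A monic cubic over Q with no rational root is irreducible (any nontrivial factorization would include a linear factor). Hence x^3 - 1002 is the minimal polynomial of α, and in particular [Q(α):Q] = 3.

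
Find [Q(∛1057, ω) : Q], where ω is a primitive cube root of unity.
[Q(∛1057, ω) : Q] = 6

[Q(∛1057):Q] = 3 (min poly x^3 - 1057, irreducible since 1057 is not a perfect cube). [Q(ω):Q] = 2 (min poly x^2 + x + 1). Since Q(∛1057) ⊂ R and ω ∉ R, we have ω ∉ Q(∛1057), so x^2 + x + 1 remains irreducible over Q(∛1057) and [Q(∛1057, ω) : Q(∛1057)] = 2. By the tower law, [Q(∛1057, ω) : Q] = 3 · 2 = 6. (In fact Q(∛1057, ω) is the splitting field of x^3 - 1057 over Q.)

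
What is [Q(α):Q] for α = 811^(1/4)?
[Q(α):Q] = 4

α is a root of x^4 - 811. By Eisenstein's criterion at the prime p = 811 (which divides the constant term 811 but p^2 = 657721 does not, since 811 is squarefree), x^4 - 811 is irreducible over Q. Hence [Q(α):Q] = 4.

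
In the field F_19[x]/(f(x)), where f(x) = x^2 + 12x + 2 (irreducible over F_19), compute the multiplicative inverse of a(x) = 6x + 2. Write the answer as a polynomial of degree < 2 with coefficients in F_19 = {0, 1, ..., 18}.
a(x)^(-1) ≡ 4x + 15 (mod f(x))

Since f is irreducible over F_19, F_19[x]/(f) is a field and a(x) ≠ 0 has an inverse. Apply the extended Euclidean algorithm to f(x) and a(x) in F_19[x]: f(x) = (16x + 3)·a(x) + (15). The last nonzero remainder is the constant 15 = gcd(f, a) in F_19. Back-substituting through the division chain expresses 15 = s(x)·a(x) + t(x)·f(x) with s(x) ≡ 3x + 16 (mod f), so (3x + 16)·a(x) ≡ 15 (mod f). Multiplying by 15^(-1) ≡ 14 in F_19 gives a(x)^(-1) ≡ 14·(3x + 16) ≡ 4x + 15 (mod f). Check: (6x + 2)·(4x + 15) = 5x^2 + 3x + 11 ≡ 1 (mod x^2 + 12x + 2).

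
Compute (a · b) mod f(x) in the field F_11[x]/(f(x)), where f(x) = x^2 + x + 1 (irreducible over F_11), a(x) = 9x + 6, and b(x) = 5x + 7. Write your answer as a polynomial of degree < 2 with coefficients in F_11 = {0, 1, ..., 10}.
a · b ≡ 4x + 8 (mod f(x))

Multiply in F_11[x]: a(x)·b(x) = (9x + 6)·(5x + 7) = x^2 + 5x + 9. This has degree ≥ 2, so divide by f(x) over F_11: x^2 + 5x + 9 = (1)·(x^2 + x + 1) + (4x + 8). Hence a·b ≡ 4x + 8 (mod f). (F_11[x]/(f) is a field with 11^2 = 121 elements since f is irreducible of degree 2.)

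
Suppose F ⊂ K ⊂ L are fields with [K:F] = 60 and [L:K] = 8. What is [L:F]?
[L:F] = 480

The tower law says that for any tower of field extensions F ⊂ K ⊂ L with finite degrees, [L:F] = [L:K] · [K:F]. Here this gives [L:F] = 8 · 60 = 480.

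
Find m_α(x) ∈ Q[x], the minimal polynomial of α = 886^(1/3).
m_α(x) = x^3 - 886

α satisfies α^3 = 886, so x^3 - 886 annihilates α. By the rational root test, a rational root p/q (in lowest terms) of x^3 - 886 would satisfy p^3 = 886 q^3, forcing q = 1 and p^3 = 886; but 886 is not a perfect cube, contradiction. A monic cubic over Q with no rational root is irreducible (any nontrivial factorization would include a linear factor). Hence x^3 - 886 is the minimal polynomial of α, and in particular [Q(α):Q] = 3.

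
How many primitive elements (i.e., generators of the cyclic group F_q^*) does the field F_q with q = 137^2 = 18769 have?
There are φ(18768) = 5632 primitive elements

F_q^* is cyclic of order q - 1 = 18768. A cyclic group of order m has exactly φ(m) generators. Here m = 18768 = 2^4 · 3 · 17 · 23, so the number of primitive elements is φ(18768) = 5632.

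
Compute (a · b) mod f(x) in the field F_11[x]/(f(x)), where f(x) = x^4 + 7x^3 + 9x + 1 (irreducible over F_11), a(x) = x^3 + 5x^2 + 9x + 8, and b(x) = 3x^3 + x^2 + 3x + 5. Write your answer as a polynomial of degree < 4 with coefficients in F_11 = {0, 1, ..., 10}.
a · b ≡ 9x^3 + 3x^2 + 5x + 3 (mod f(x))

Multiply in F_11[x]: a(x)·b(x) = (x^3 + 5x^2 + 9x + 8)·(3x^3 + x^2 + 3x + 5) = 3x^6 + 5x^5 + 2x^4 + 9x^3 + 5x^2 + 3x + 7. This has degree ≥ 4, so divide by f(x) over F_11: 3x^6 + 5x^5 + 2x^4 + 9x^3 + 5x^2 + 3x + 7 = (3x^2 + 6x + 4)·(x^4 + 7x^3 + 9x + 1) + (9x^3 + 3x^2 + 5x + 3). Hence a·b ≡ 9x^3 + 3x^2 + 5x + 3 (mod f). (F_11[x]/(f) is a field with 11^4 = 14641 elements since f is irreducible of degree 4.)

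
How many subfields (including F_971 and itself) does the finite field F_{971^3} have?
F_{971^3} has 2 subfields

The subfields of F_{p^n} are exactly the fields F_{p^d} for d | n (each is the fixed field of the unique index-d subgroup of Gal(F_{p^n}/F_p) ≅ Z/nZ). The divisors of n = 3 are {1, 3}, giving 2 subfields: F_{971^1}, F_{971^3}.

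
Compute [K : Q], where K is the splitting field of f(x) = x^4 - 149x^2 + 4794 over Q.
[K : Q] = 4

Solving the quadratic in x^2: x^2 = (149 ± √(149^2 - 4·4794))/2 = (149 ± √3025)/2 = (149 ± 55)/2, giving x^2 = 47 or x^2 = 102. So f(x) = (x^2 - 47)(x^2 - 102) and the roots of f are ±√47, ±√102. Hence the splitting field is K = Q(√47, √102). Since 47 and 102 are distinct squarefree integers > 1, their product 4794 is not a perfect square, so √102 ∉ Q(√47). By the tower law [K:Q] = [Q(√47,√102):Q(√47)] · [Q(√47):Q] = 2 · 2 = 4.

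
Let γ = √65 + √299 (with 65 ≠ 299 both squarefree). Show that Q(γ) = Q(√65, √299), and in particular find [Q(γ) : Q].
[Q(γ) : Q] = 4 (equivalently, Q(γ) = Q(√65, √299))

Obviously Q(γ) ⊆ Q(√65, √299), and [Q(√65, √299):Q] = 4 (since 65, 299 are distinct squarefree integers > 1 with 19435 not a perfect square). To show equality we compute the minimal polynomial of γ. From γ = √65 + √299: γ^2 = 65 + 2√(19435) + 299 = 364 + 2√(19435), so γ^2 - 364 = 2√(19435); squaring, (γ^2 - 364)^2 = 4·19435, i.e. γ^4 - 728γ^2 + 132496 - 77740 = 0, i.e. γ^4 - 728γ^2 + 54756 = 0. So γ is a root of x^4 - 728x^2 + 54756. This polynomial is irreducible over Q: it has no rational root (each ±√65 ± √299 is irrational), and any factorization into two quadratics over Q would force √(19435) ∈ Q (pairing opposite roots) or √65, √299 ∈ Q (other pairings), all impossible. Hence [Q(γ):Q] = 4 = [Q(√65, √299):Q], so Q(γ) = Q(√65, √299).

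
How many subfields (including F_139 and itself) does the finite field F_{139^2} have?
F_{139^2} has 2 subfields

The subfields of F_{p^n} are exactly the fields F_{p^d} for d | n (each is the fixed field of the unique index-d subgroup of Gal(F_{p^n}/F_p) ≅ Z/nZ). The divisors of n = 2 are {1, 2}, giving 2 subfields: F_{139^1}, F_{139^2}.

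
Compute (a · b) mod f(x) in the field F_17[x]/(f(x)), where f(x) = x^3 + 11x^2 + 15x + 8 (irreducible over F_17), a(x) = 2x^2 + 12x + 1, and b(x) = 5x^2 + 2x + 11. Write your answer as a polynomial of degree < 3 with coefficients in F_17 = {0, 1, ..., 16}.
a · b ≡ 16x^2 + 13x + 5 (mod f(x))

Multiply in F_17[x]: a(x)·b(x) = (2x^2 + 12x + 1)·(5x^2 + 2x + 11) = 10x^4 + 13x^3 + 15x + 11. This has degree ≥ 3, so divide by f(x) over F_17: 10x^4 + 13x^3 + 15x + 11 = (10x + 5)·(x^3 + 11x^2 + 15x + 8) + (16x^2 + 13x + 5). Hence a·b ≡ 16x^2 + 13x + 5 (mod f). (F_17[x]/(f) is a field with 17^3 = 4913 elements since f is irreducible of degree 3.)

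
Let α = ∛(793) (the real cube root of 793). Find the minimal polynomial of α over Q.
m_α(x) = x^3 - 793

α satisfies α^3 = 793, so x^3 - 793 annihilates α. By the rational root test, a rational root p/q (in lowest terms) of x^3 - 793 would satisfy p^3 = 793 q^3, forcing q = 1 and p^3 = 793; but 793 is not a perfect cube, contradiction. A monic cubic over Q with no rational root is irreducible (any nontrivial factorization would include a linear factor). Hence x^3 - 793 is the minimal polynomial of α, and in particular [Q(α):Q] = 3.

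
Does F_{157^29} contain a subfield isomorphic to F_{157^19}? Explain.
No: F_{157^19} is not a subfield of F_{157^29}

F_{p^m} embeds in F_{p^n} iff m | n. Here 19 ∤ 29 (since 29 = 1·19 + 10 with remainder 10 ≠ 0), so F_{157^19} is not a subfield of F_{157^29}. Equivalently: if it were, the tower law would give 19 = [F_{157^19}:F_157] dividing [F_{157^29}:F_157] = 29, contradiction.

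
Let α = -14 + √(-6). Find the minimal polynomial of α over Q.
m_α(x) = x^2 + 28x + 202

From α + 14 = √(-6), squaring gives (α + 14)^2 = -6, i.e. α^2 + 28α + 196 = -6, so α^2 + 28α + 202 = 0. The discriminant of x^2 + 28x + 202 is (28)^2 - 4·(202) = 784 - 808 = -24, and 4·(-6) is not a perfect square in Q since -6 is squarefree and ≠ 1. Hence x^2 + 28x + 202 is irreducible over Q and is the minimal polynomial of α.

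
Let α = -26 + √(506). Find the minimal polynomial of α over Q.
m_α(x) = x^2 + 52x + 170

From α + 26 = √(506), squaring gives (α + 26)^2 = 506, i.e. α^2 + 52α + 676 = 506, so α^2 + 52α + 170 = 0. The discriminant of x^2 + 52x + 170 is (52)^2 - 4·(170) = 2704 - 680 = 2024, and 4·(506) is not a perfect square in Q since 506 is squarefree and ≠ 1. Hence x^2 + 52x + 170 is irreducible over Q and is the minimal polynomial of α.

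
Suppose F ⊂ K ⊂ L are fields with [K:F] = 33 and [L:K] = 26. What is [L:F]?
[L:F] = 858

The tower law says that for any tower of field extensions F ⊂ K ⊂ L with finite degrees, [L:F] = [L:K] · [K:F]. Here this gives [L:F] = 26 · 33 = 858.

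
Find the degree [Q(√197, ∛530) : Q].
[Q(√197, ∛530) : Q] = 6

Let L = Q(√197, ∛530). Since Q(√197) ⊂ L and [Q(√197):Q] = 2, the tower law gives 2 | [L:Q]. Likewise Q(∛530) ⊂ L with [Q(∛530):Q] = 3 (because 530 is not a perfect cube), so 3 | [L:Q]. As gcd(2,3) = 1, [L:Q] is divisible by 6. Conversely L is generated over Q by √197 and ∛530, so [L:Q] ≤ 2·3 = 6. Therefore [Q(√197, ∛530) : Q] = 6.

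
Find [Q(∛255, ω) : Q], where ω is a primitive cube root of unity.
[Q(∛255, ω) : Q] = 6

[Q(∛255):Q] = 3 (min poly x^3 - 255, irreducible since 255 is not a perfect cube). [Q(ω):Q] = 2 (min poly x^2 + x + 1). Since Q(∛255) ⊂ R and ω ∉ R, we have ω ∉ Q(∛255), so x^2 + x + 1 remains irreducible over Q(∛255) and [Q(∛255, ω) : Q(∛255)] = 2. By the tower law, [Q(∛255, ω) : Q] = 3 · 2 = 6. (In fact Q(∛255, ω) is the splitting field of x^3 - 255 over Q.)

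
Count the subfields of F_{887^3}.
F_{887^3} has 2 subfields

The subfields of F_{p^n} are exactly the fields F_{p^d} for d | n (each is the fixed field of the unique index-d subgroup of Gal(F_{p^n}/F_p) ≅ Z/nZ). The divisors of n = 3 are {1, 3}, giving 2 subfields: F_{887^1}, F_{887^3}.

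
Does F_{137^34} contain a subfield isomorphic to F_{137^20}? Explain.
No: F_{137^20} is not a subfield of F_{137^34}

F_{p^m} embeds in F_{p^n} iff m | n. Here 20 ∤ 34 (since 34 = 1·20 + 14 with remainder 14 ≠ 0), so F_{137^20} is not a subfield of F_{137^34}. Equivalently: if it were, the tower law would give 20 = [F_{137^20}:F_137] dividing [F_{137^34}:F_137] = 34, contradiction.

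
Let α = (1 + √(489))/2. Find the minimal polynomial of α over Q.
m_α(x) = x^2 - x - 122

From 2α - 1 = √(489), squaring gives (2α - 1)^2 = 489, i.e. 4α^2 - 4α + 1 = 489, so α^2 - α + (1 - 489)/4 = 0. Since 489 ≡ 1 (mod 4), (1 - 489)/4 = -122 ∈ Z. The polynomial x^2 - x - 122 has discriminant 1 - 4·(-122) = 489, which is not a perfect square in Q (d = 489 is squarefree and ≠ 1), so x^2 - x - 122 is irreducible over Q. It is the minimal polynomial of α.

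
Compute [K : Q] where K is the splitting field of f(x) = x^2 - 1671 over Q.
[K : Q] = 2

f(x) = x^2 - 1671 factors as (x - √1671)(x + √1671). The splitting field is K = Q(√1671). Since 1671 is squarefree and > 1, it is not a perfect square, so x^2 - 1671 is irreducible over Q and [Q(√1671) : Q] = 2. Hence [K : Q] = 2.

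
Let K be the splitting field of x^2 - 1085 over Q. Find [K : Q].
[K : Q] = 2

f(x) = x^2 - 1085 factors as (x - √1085)(x + √1085). The splitting field is K = Q(√1085). Since 1085 is squarefree and > 1, it is not a perfect square, so x^2 - 1085 is irreducible over Q and [Q(√1085) : Q] = 2. Hence [K : Q] = 2.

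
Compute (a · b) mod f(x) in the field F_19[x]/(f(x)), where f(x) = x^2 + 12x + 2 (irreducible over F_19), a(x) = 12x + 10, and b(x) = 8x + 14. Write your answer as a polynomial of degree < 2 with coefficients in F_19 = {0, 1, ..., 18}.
a · b ≡ 8x + 5 (mod f(x))

Multiply in F_19[x]: a(x)·b(x) = (12x + 10)·(8x + 14) = x^2 + x + 7. This has degree ≥ 2, so divide by f(x) over F_19: x^2 + x + 7 = (1)·(x^2 + 12x + 2) + (8x + 5). Hence a·b ≡ 8x + 5 (mod f). (F_19[x]/(f) is a field with 19^2 = 361 elements since f is irreducible of degree 2.)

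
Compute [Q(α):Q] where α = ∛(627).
[Q(α):Q] = 3

The minimal polynomial of α is x^3 - 627, irreducible over Q since 627 is not a perfect cube (so x^3 - 627 has no rational root). Hence [Q(α):Q] = deg(m_α) = 3.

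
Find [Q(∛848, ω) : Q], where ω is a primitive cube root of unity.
[Q(∛848, ω) : Q] = 6

[Q(∛848):Q] = 3 (min poly x^3 - 848, irreducible since 848 is not a perfect cube). [Q(ω):Q] = 2 (min poly x^2 + x + 1). Since Q(∛848) ⊂ R and ω ∉ R, we have ω ∉ Q(∛848), so x^2 + x + 1 remains irreducible over Q(∛848) and [Q(∛848, ω) : Q(∛848)] = 2. By the tower law, [Q(∛848, ω) : Q] = 3 · 2 = 6. (In fact Q(∛848, ω) is the splitting field of x^3 - 848 over Q.)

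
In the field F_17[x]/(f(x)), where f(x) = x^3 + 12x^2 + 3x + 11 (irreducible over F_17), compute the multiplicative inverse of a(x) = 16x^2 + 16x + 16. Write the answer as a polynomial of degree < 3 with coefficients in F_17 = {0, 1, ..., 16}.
a(x)^(-1) ≡ 2x^2 + 7x + 4 (mod f(x))

Since f is irreducible over F_17, F_17[x]/(f) is a field and a(x) ≠ 0 has an inverse. Apply the extended Euclidean algorithm to f(x) and a(x) in F_17[x]: f(x) = (16x + 6)·a(x) + (8x);  a(x) = (2x + 2)·(8x) + (16). The last nonzero remainder is the constant 16 = gcd(f, a) in F_17. Back-substituting through the division chain expresses 16 = s(x)·a(x) + t(x)·f(x) with s(x) ≡ 15x^2 + 10x + 13 (mod f), so (15x^2 + 10x + 13)·a(x) ≡ 16 (mod f). Multiplying by 16^(-1) ≡ 16 in F_17 gives a(x)^(-1) ≡ 16·(15x^2 + 10x + 13) ≡ 2x^2 + 7x + 4 (mod f). Check: (16x^2 + 16x + 16)·(2x^2 + 7x + 4) = 15x^4 + 8x^3 + 4x^2 + 6x + 13 ≡ 1 (mod x^3 + 12x^2 + 3x + 11).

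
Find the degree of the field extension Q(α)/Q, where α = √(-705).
[Q(α):Q] = 2

[Q(α):Q] equals the degree of the minimal polynomial of α. Here α^2 = -705 and x^2 + 705 is irreducible (d = -705 is squarefree, ≠ 1, hence not a square), so deg(m_α) = 2. Thus [Q(α):Q] = 2.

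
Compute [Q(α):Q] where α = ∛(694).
[Q(α):Q] = 3

The minimal polynomial of α is x^3 - 694, irreducible over Q since 694 is not a perfect cube (so x^3 - 694 has no rational root). Hence [Q(α):Q] = deg(m_α) = 3.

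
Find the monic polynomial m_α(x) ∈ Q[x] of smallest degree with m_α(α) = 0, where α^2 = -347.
m_α(x) = x^2 + 347

α satisfies α^2 + 347 = 0, so x^2 + 347 annihilates α. Since d = -347 is squarefree and ≠ 1, it is not a perfect square in Q, so x^2 + 347 has no rational root and is therefore irreducible over Q (a degree-2 polynomial over a field is irreducible iff it has no root). Hence m_α(x) = x^2 + 347.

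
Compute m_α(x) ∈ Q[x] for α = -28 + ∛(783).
m_α(x) = x^3 + 84x^2 + 2352x + 21169

Set β = α + 28 = ∛(783), so β^3 = 783. Then (α + 28)^3 - 783 = 0, i.e. α is a root of g(x) = (x + 28)^3 - 783 = x^3 + 84x^2 + 2352x + 21169. Since g(x) = h(x + 28) where h(x) = x^3 - 783, and h is irreducible over Q (because 783 is not a perfect cube, so h has no rational root, and a monic cubic with no rational root is irreducible), g is also irreducible (irreducibility is preserved under the substitution x → x + 28). Hence m_α(x) = x^3 + 84x^2 + 2352x + 21169.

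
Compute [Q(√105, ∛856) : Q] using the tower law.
[Q(√105, ∛856) : Q] = 6

Let L = Q(√105, ∛856). Since Q(√105) ⊂ L and [Q(√105):Q] = 2, the tower law gives 2 | [L:Q]. Likewise Q(∛856) ⊂ L with [Q(∛856):Q] = 3 (because 856 is not a perfect cube), so 3 | [L:Q]. As gcd(2,3) = 1, [L:Q] is divisible by 6. Conversely L is generated over Q by √105 and ∛856, so [L:Q] ≤ 2·3 = 6. Therefore [Q(√105, ∛856) : Q] = 6.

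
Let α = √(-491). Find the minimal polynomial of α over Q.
m_α(x) = x^2 + 491

α satisfies α^2 + 491 = 0, so x^2 + 491 annihilates α. Since d = -491 is squarefree and ≠ 1, it is not a perfect square in Q, so x^2 + 491 has no rational root and is therefore irreducible over Q (a degree-2 polynomial over a field is irreducible iff it has no root). Hence m_α(x) = x^2 + 491.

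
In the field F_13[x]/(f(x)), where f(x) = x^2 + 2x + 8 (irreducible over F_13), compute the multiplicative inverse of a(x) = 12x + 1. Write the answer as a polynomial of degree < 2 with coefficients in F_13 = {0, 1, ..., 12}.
a(x)^(-1) ≡ 6x + 5 (mod f(x))

Since f is irreducible over F_13, F_13[x]/(f) is a field and a(x) ≠ 0 has an inverse. Apply the extended Euclidean algorithm to f(x) and a(x) in F_13[x]: f(x) = (12x + 10)·a(x) + (11). The last nonzero remainder is the constant 11 = gcd(f, a) in F_13. Back-substituting through the division chain expresses 11 = s(x)·a(x) + t(x)·f(x) with s(x) ≡ x + 3 (mod f), so (x + 3)·a(x) ≡ 11 (mod f). Multiplying by 11^(-1) ≡ 6 in F_13 gives a(x)^(-1) ≡ 6·(x + 3) ≡ 6x + 5 (mod f). Check: (12x + 1)·(6x + 5) = 7x^2 + x + 5 ≡ 1 (mod x^2 + 2x + 8).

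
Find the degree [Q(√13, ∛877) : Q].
[Q(√13, ∛877) : Q] = 6

Let L = Q(√13, ∛877). Since Q(√13) ⊂ L and [Q(√13):Q] = 2, the tower law gives 2 | [L:Q]. Likewise Q(∛877) ⊂ L with [Q(∛877):Q] = 3 (because 877 is not a perfect cube), so 3 | [L:Q]. As gcd(2,3) = 1, [L:Q] is divisible by 6. Conversely L is generated over Q by √13 and ∛877, so [L:Q] ≤ 2·3 = 6. Therefore [Q(√13, ∛877) : Q] = 6.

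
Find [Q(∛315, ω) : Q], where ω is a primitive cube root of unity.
[Q(∛315, ω) : Q] = 6

[Q(∛315):Q] = 3 (min poly x^3 - 315, irreducible since 315 is not a perfect cube). [Q(ω):Q] = 2 (min poly x^2 + x + 1). Since Q(∛315) ⊂ R and ω ∉ R, we have ω ∉ Q(∛315), so x^2 + x + 1 remains irreducible over Q(∛315) and [Q(∛315, ω) : Q(∛315)] = 2. By the tower law, [Q(∛315, ω) : Q] = 3 · 2 = 6. (In fact Q(∛315, ω) is the splitting field of x^3 - 315 over Q.)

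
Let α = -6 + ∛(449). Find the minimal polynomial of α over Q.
m_α(x) = x^3 + 18x^2 + 108x - 233

Set β = α + 6 = ∛(449), so β^3 = 449. Then (α + 6)^3 - 449 = 0, i.e. α is a root of g(x) = (x + 6)^3 - 449 = x^3 + 18x^2 + 108x - 233. Since g(x) = h(x + 6) where h(x) = x^3 - 449, and h is irreducible over Q (because 449 is not a perfect cube, so h has no rational root, and a monic cubic with no rational root is irreducible), g is also irreducible (irreducibility is preserved under the substitution x → x + 6). Hence m_α(x) = x^3 + 18x^2 + 108x - 233.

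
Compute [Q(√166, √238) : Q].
[Q(√166, √238) : Q] = 4

[Q(√166):Q] = 2 (min poly x^2 - 166, irreducible since 166 is squarefree > 1). For the top step, suppose √238 ∈ Q(√166), say √238 = c + d√166 with c, d ∈ Q. Squaring: 238 = c^2 + 166d^2 + 2cd√166. Since √166 ∉ Q this forces 2cd = 0. If d = 0 then √238 = c ∈ Q, contradicting 238 squarefree > 1. If c = 0 then 238 = 166d^2, so 166·238 = (166d)^2 is a perfect square in Q — but 166·238 = 39508 is not a perfect square (since 166 and 238 are distinct squarefree integers). Contradiction. Hence √238 ∉ Q(√166), so x^2 - 238 stays irreducible over Q(√166) and [Q(√166, √238) : Q(√166)] = 2. By the tower law, [Q(√166, √238) : Q] = 2 · 2 = 4.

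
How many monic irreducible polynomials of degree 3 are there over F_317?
There are 10618232 monic irreducible polynomials of degree 3 over F_317

Each element of F_{317^3} that lies in no proper subfield is a root of exactly one monic irreducible of degree 3 over F_317, and each such polynomial has 3 distinct roots in F_{317^3}. By Möbius inversion the count is N_317(3) = (1/3) Σ_{d|3} μ(3/d) · 317^d = (1/3)(μ(3)·317^1 + μ(1)·317^3) = 31854696/3 = 10618232.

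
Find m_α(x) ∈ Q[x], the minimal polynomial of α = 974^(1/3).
m_α(x) = x^3 - 974

α satisfies α^3 = 974, so x^3 - 974 annihilates α. By the rational root test, a rational root p/q (in lowest terms) of x^3 - 974 would satisfy p^3 = 974 q^3, forcing q = 1 and p^3 = 974; but 974 is not a perfect cube, contradiction. A monic cubic over Q with no rational root is irreducible (any nontrivial factorization would include a linear factor). Hence x^3 - 974 is the minimal polynomial of α, and in particular [Q(α):Q] = 3.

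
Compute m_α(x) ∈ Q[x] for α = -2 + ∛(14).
m_α(x) = x^3 + 6x^2 + 12x - 6

Set β = α + 2 = ∛(14), so β^3 = 14. Then (α + 2)^3 - 14 = 0, i.e. α is a root of g(x) = (x + 2)^3 - 14 = x^3 + 6x^2 + 12x - 6. Since g(x) = h(x + 2) where h(x) = x^3 - 14, and h is irreducible over Q (because 14 is not a perfect cube, so h has no rational root, and a monic cubic with no rational root is irreducible), g is also irreducible (irreducibility is preserved under the substitution x → x + 2). Hence m_α(x) = x^3 + 6x^2 + 12x - 6.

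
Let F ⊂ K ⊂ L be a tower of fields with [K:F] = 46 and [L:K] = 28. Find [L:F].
[L:F] = 1288

The tower law says that for any tower of field extensions F ⊂ K ⊂ L with finite degrees, [L:F] = [L:K] · [K:F]. Here this gives [L:F] = 28 · 46 = 1288.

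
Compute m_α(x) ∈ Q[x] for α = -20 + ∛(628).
m_α(x) = x^3 + 60x^2 + 1200x + 7372

Set β = α + 20 = ∛(628), so β^3 = 628. Then (α + 20)^3 - 628 = 0, i.e. α is a root of g(x) = (x + 20)^3 - 628 = x^3 + 60x^2 + 1200x + 7372. Since g(x) = h(x + 20) where h(x) = x^3 - 628, and h is irreducible over Q (because 628 is not a perfect cube, so h has no rational root, and a monic cubic with no rational root is irreducible), g is also irreducible (irreducibility is preserved under the substitution x → x + 20). Hence m_α(x) = x^3 + 60x^2 + 1200x + 7372.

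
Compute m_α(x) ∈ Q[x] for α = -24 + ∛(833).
m_α(x) = x^3 + 72x^2 + 1728x + 12991

Set β = α + 24 = ∛(833), so β^3 = 833. Then (α + 24)^3 - 833 = 0, i.e. α is a root of g(x) = (x + 24)^3 - 833 = x^3 + 72x^2 + 1728x + 12991. Since g(x) = h(x + 24) where h(x) = x^3 - 833, and h is irreducible over Q (because 833 is not a perfect cube, so h has no rational root, and a monic cubic with no rational root is irreducible), g is also irreducible (irreducibility is preserved under the substitution x → x + 24). Hence m_α(x) = x^3 + 72x^2 + 1728x + 12991.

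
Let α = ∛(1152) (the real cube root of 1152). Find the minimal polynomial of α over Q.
m_α(x) = x^3 - 1152

α satisfies α^3 = 1152, so x^3 - 1152 annihilates α. By the rational root test, a rational root p/q (in lowest terms) of x^3 - 1152 would satisfy p^3 = 1152 q^3, forcing q = 1 and p^3 = 1152; but 1152 is not a perfect cube, contradiction. A monic cubic over Q with no rational root is irreducible (any nontrivial factorization would include a linear factor). Hence x^3 - 1152 is the minimal polynomial of α, and in particular [Q(α):Q] = 3.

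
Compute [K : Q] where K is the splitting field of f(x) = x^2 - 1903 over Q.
[K : Q] = 2

f(x) = x^2 - 1903 factors as (x - √1903)(x + √1903). The splitting field is K = Q(√1903). Since 1903 is squarefree and > 1, it is not a perfect square, so x^2 - 1903 is irreducible over Q and [Q(√1903) : Q] = 2. Hence [K : Q] = 2.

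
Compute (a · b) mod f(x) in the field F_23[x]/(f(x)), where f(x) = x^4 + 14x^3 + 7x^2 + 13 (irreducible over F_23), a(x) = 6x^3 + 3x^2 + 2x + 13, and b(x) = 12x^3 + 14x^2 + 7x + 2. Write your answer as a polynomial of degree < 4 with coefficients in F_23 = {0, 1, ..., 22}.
a · b ≡ 10x^3 + 22x^2 + x + 4 (mod f(x))

Multiply in F_23[x]: a(x)·b(x) = (6x^3 + 3x^2 + 2x + 13)·(12x^3 + 14x^2 + 7x + 2) = 3x^6 + 5x^5 + 16x^4 + 10x^3 + 18x^2 + 3x + 3. This has degree ≥ 4, so divide by f(x) over F_23: 3x^6 + 5x^5 + 16x^4 + 10x^3 + 18x^2 + 3x + 3 = (3x^2 + 9x + 7)·(x^4 + 14x^3 + 7x^2 + 13) + (10x^3 + 22x^2 + x + 4). Hence a·b ≡ 10x^3 + 22x^2 + x + 4 (mod f). (F_23[x]/(f) is a field with 23^4 = 279841 elements since f is irreducible of degree 4.)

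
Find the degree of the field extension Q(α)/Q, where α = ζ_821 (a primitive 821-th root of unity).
[Q(α):Q] = 820

The minimal polynomial of ζ_821 over Q is the 821-th cyclotomic polynomial Φ_821(x), which is irreducible over Q and has degree φ(821) = 820. Hence [Q(α):Q] = φ(821) = 820.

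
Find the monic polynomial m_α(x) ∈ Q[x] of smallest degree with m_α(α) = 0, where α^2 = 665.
m_α(x) = x^2 - 665

α satisfies α^2 - 665 = 0, so x^2 - 665 annihilates α. Since d = 665 is squarefree and ≠ 1, it is not a perfect square in Q, so x^2 - 665 has no rational root and is therefore irreducible over Q (a degree-2 polynomial over a field is irreducible iff it has no root). Hence m_α(x) = x^2 - 665.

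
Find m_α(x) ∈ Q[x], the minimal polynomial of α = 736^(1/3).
m_α(x) = x^3 - 736

α satisfies α^3 = 736, so x^3 - 736 annihilates α. By the rational root test, a rational root p/q (in lowest terms) of x^3 - 736 would satisfy p^3 = 736 q^3, forcing q = 1 and p^3 = 736; but 736 is not a perfect cube, contradiction. A monic cubic over Q with no rational root is irreducible (any nontrivial factorization would include a linear factor). Hence x^3 - 736 is the minimal polynomial of α, and in particular [Q(α):Q] = 3.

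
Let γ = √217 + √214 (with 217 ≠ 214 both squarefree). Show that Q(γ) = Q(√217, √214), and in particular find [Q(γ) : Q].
[Q(γ) : Q] = 4 (equivalently, Q(γ) = Q(√217, √214))

Obviously Q(γ) ⊆ Q(√217, √214), and [Q(√217, √214):Q] = 4 (since 217, 214 are distinct squarefree integers > 1 with 46438 not a perfect square). To show equality we compute the minimal polynomial of γ. From γ = √217 + √214: γ^2 = 217 + 2√(46438) + 214 = 431 + 2√(46438), so γ^2 - 431 = 2√(46438); squaring, (γ^2 - 431)^2 = 4·46438, i.e. γ^4 - 862γ^2 + 185761 - 185752 = 0, i.e. γ^4 - 862γ^2 + 9 = 0. So γ is a root of x^4 - 862x^2 + 9. This polynomial is irreducible over Q: it has no rational root (each ±√217 ± √214 is irrational), and any factorization into two quadratics over Q would force √(46438) ∈ Q (pairing opposite roots) or √217, √214 ∈ Q (other pairings), all impossible. Hence [Q(γ):Q] = 4 = [Q(√217, √214):Q], so Q(γ) = Q(√217, √214).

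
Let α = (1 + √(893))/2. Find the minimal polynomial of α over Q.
m_α(x) = x^2 - x - 223

From 2α - 1 = √(893), squaring gives (2α - 1)^2 = 893, i.e. 4α^2 - 4α + 1 = 893, so α^2 - α + (1 - 893)/4 = 0. Since 893 ≡ 1 (mod 4), (1 - 893)/4 = -223 ∈ Z. The polynomial x^2 - x - 223 has discriminant 1 - 4·(-223) = 893, which is not a perfect square in Q (d = 893 is squarefree and ≠ 1), so x^2 - x - 223 is irreducible over Q. It is the minimal polynomial of α.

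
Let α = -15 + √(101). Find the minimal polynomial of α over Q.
m_α(x) = x^2 + 30x + 124

From α + 15 = √(101), squaring gives (α + 15)^2 = 101, i.e. α^2 + 30α + 225 = 101, so α^2 + 30α + 124 = 0. The discriminant of x^2 + 30x + 124 is (30)^2 - 4·(124) = 900 - 496 = 404, and 4·(101) is not a perfect square in Q since 101 is squarefree and ≠ 1. Hence x^2 + 30x + 124 is irreducible over Q and is the minimal polynomial of α.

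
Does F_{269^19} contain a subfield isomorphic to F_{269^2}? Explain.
No: F_{269^2} is not a subfield of F_{269^19}

F_{p^m} embeds in F_{p^n} iff m | n. Here 2 ∤ 19 (since 19 = 9·2 + 1 with remainder 1 ≠ 0), so F_{269^2} is not a subfield of F_{269^19}. Equivalently: if it were, the tower law would give 2 = [F_{269^2}:F_269] dividing [F_{269^19}:F_269] = 19, contradiction.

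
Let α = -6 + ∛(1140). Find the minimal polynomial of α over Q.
m_α(x) = x^3 + 18x^2 + 108x - 924

Set β = α + 6 = ∛(1140), so β^3 = 1140. Then (α + 6)^3 - 1140 = 0, i.e. α is a root of g(x) = (x + 6)^3 - 1140 = x^3 + 18x^2 + 108x - 924. Since g(x) = h(x + 6) where h(x) = x^3 - 1140, and h is irreducible over Q (because 1140 is not a perfect cube, so h has no rational root, and a monic cubic with no rational root is irreducible), g is also irreducible (irreducibility is preserved under the substitution x → x + 6). Hence m_α(x) = x^3 + 18x^2 + 108x - 924.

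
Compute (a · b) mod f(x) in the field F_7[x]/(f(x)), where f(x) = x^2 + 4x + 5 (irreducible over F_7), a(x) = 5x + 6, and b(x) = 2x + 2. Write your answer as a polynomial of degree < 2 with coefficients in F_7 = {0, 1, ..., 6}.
a · b ≡ 3x + 4 (mod f(x))

Multiply in F_7[x]: a(x)·b(x) = (5x + 6)·(2x + 2) = 3x^2 + x + 5. This has degree ≥ 2, so divide by f(x) over F_7: 3x^2 + x + 5 = (3)·(x^2 + 4x + 5) + (3x + 4). Hence a·b ≡ 3x + 4 (mod f). (F_7[x]/(f) is a field with 7^2 = 49 elements since f is irreducible of degree 2.)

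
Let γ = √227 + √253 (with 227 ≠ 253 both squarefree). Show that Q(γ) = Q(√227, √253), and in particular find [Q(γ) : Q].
[Q(γ) : Q] = 4 (equivalently, Q(γ) = Q(√227, √253))

Obviously Q(γ) ⊆ Q(√227, √253), and [Q(√227, √253):Q] = 4 (since 227, 253 are distinct squarefree integers > 1 with 57431 not a perfect square). To show equality we compute the minimal polynomial of γ. From γ = √227 + √253: γ^2 = 227 + 2√(57431) + 253 = 480 + 2√(57431), so γ^2 - 480 = 2√(57431); squaring, (γ^2 - 480)^2 = 4·57431, i.e. γ^4 - 960γ^2 + 230400 - 229724 = 0, i.e. γ^4 - 960γ^2 + 676 = 0. So γ is a root of x^4 - 960x^2 + 676. This polynomial is irreducible over Q: it has no rational root (each ±√227 ± √253 is irrational), and any factorization into two quadratics over Q would force √(57431) ∈ Q (pairing opposite roots) or √227, √253 ∈ Q (other pairings), all impossible. Hence [Q(γ):Q] = 4 = [Q(√227, √253):Q], so Q(γ) = Q(√227, √253).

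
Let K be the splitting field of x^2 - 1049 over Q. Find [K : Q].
[K : Q] = 2

f(x) = x^2 - 1049 factors as (x - √1049)(x + √1049). The splitting field is K = Q(√1049). Since 1049 is squarefree and > 1, it is not a perfect square, so x^2 - 1049 is irreducible over Q and [Q(√1049) : Q] = 2. Hence [K : Q] = 2.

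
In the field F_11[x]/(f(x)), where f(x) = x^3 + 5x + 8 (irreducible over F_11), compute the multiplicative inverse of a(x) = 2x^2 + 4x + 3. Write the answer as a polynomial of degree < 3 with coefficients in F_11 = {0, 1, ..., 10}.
a(x)^(-1) ≡ 2x^2 + 7 (mod f(x))

Since f is irreducible over F_11, F_11[x]/(f) is a field and a(x) ≠ 0 has an inverse. Apply the extended Euclidean algorithm to f(x) and a(x) in F_11[x]: f(x) = (6x + 10)·a(x) + (2x);  a(x) = (x + 2)·(2x) + (3). The last nonzero remainder is the constant 3 = gcd(f, a) in F_11. Back-substituting through the division chain expresses 3 = s(x)·a(x) + t(x)·f(x) with s(x) ≡ 6x^2 + 10 (mod f), so (6x^2 + 10)·a(x) ≡ 3 (mod f). Multiplying by 3^(-1) ≡ 4 in F_11 gives a(x)^(-1) ≡ 4·(6x^2 + 10) ≡ 2x^2 + 7 (mod f). Check: (2x^2 + 4x + 3)·(2x^2 + 7) = 4x^4 + 8x^3 + 9x^2 + 6x + 10 ≡ 1 (mod x^3 + 5x + 8).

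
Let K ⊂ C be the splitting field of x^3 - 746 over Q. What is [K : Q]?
[K : Q] = 6

The roots of x^3 - 746 are ∛746, ω∛746, ω^2∛746 where ω = e^(2πi/3) is a primitive cube root of unity, so K = Q(∛746, ω). Now [Q(∛746):Q] = 3 (since 746 is not a perfect cube, x^3 - 746 is irreducible) and [Q(ω):Q] = 2. Both 2 and 3 divide [K:Q], and [K:Q] ≤ 3·2 = 6, so [K:Q] = 6. (Equivalently: Q(∛746) ⊂ R but ω ∉ R, so [K : Q(∛746)] = 2.)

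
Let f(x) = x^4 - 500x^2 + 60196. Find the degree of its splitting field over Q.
[K : Q] = 4

Solving the quadratic in x^2: x^2 = (500 ± √(500^2 - 4·60196))/2 = (500 ± √9216)/2 = (500 ± 96)/2, giving x^2 = 298 or x^2 = 202. So f(x) = (x^2 - 298)(x^2 - 202) and the roots of f are ±√298, ±√202. Hence the splitting field is K = Q(√298, √202). Since 298 and 202 are distinct squarefree integers > 1, their product 60196 is not a perfect square, so √202 ∉ Q(√298). By the tower law [K:Q] = [Q(√298,√202):Q(√298)] · [Q(√298):Q] = 2 · 2 = 4.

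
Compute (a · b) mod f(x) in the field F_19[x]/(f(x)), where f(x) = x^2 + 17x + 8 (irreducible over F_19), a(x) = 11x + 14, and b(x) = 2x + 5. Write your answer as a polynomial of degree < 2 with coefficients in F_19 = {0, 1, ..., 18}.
a · b ≡ 13x + 8 (mod f(x))

Multiply in F_19[x]: a(x)·b(x) = (11x + 14)·(2x + 5) = 3x^2 + 7x + 13. This has degree ≥ 2, so divide by f(x) over F_19: 3x^2 + 7x + 13 = (3)·(x^2 + 17x + 8) + (13x + 8). Hence a·b ≡ 13x + 8 (mod f). (F_19[x]/(f) is a field with 19^2 = 361 elements since f is irreducible of degree 2.)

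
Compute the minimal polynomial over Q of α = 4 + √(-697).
m_α(x) = x^2 - 8x + 713

From α - 4 = √(-697), squaring gives (α - 4)^2 = -697, i.e. α^2 - 8α + 16 = -697, so α^2 - 8α + 713 = 0. The discriminant of x^2 - 8x + 713 is (-8)^2 - 4·(713) = 64 - 2852 = -2788, and 4·(-697) is not a perfect square in Q since -697 is squarefree and ≠ 1. Hence x^2 - 8x + 713 is irreducible over Q and is the minimal polynomial of α.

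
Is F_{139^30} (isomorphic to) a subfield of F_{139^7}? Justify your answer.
No: F_{139^30} is not a subfield of F_{139^7}

F_{p^m} embeds in F_{p^n} iff m | n. Here 30 ∤ 7 (since 7 = 0·30 + 7 with remainder 7 ≠ 0), so F_{139^30} is not a subfield of F_{139^7}. Equivalently: if it were, the tower law would give 30 = [F_{139^30}:F_139] dividing [F_{139^7}:F_139] = 7, contradiction.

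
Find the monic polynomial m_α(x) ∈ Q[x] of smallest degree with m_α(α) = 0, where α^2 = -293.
m_α(x) = x^2 + 293

α satisfies α^2 + 293 = 0, so x^2 + 293 annihilates α. Since d = -293 is squarefree and ≠ 1, it is not a perfect square in Q, so x^2 + 293 has no rational root and is therefore irreducible over Q (a degree-2 polynomial over a field is irreducible iff it has no root). Hence m_α(x) = x^2 + 293.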